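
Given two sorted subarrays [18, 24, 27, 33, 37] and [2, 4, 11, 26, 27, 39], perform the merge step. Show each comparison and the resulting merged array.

Merging process:

Compare 18 vs 2: take 2 from right. Merged: [2]
Compare 18 vs 4: take 4 from right. Merged: [2, 4]
Compare 18 vs 11: take 11 from right. Merged: [2, 4, 11]
Compare 18 vs 26: take 18 from left. Merged: [2, 4, 11, 18]
Compare 24 vs 26: take 24 from left. Merged: [2, 4, 11, 18, 24]
Compare 27 vs 26: take 26 from right. Merged: [2, 4, 11, 18, 24, 26]
Compare 27 vs 27: take 27 from left. Merged: [2, 4, 11, 18, 24, 26, 27]
Compare 33 vs 27: take 27 from right. Merged: [2, 4, 11, 18, 24, 26, 27, 27]
Compare 33 vs 39: take 33 from left. Merged: [2, 4, 11, 18, 24, 26, 27, 27, 33]
Compare 37 vs 39: take 37 from left. Merged: [2, 4, 11, 18, 24, 26, 27, 27, 33, 37]
Append remaining from right: [39]. Merged: [2, 4, 11, 18, 24, 26, 27, 27, 33, 37, 39]

Final merged array: [2, 4, 11, 18, 24, 26, 27, 27, 33, 37, 39]
Total comparisons: 10

The merged array is [2, 4, 11, 18, 24, 26, 27, 27, 33, 37, 39], requiring 10 comparisons. The merge step runs in O(n) time where n is the total number of elements.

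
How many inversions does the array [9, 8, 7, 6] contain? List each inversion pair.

Finding inversions in [9, 8, 7, 6]:

(0, 1): arr[0]=9 > arr[1]=8
(0, 2): arr[0]=9 > arr[2]=7
(0, 3): arr[0]=9 > arr[3]=6
(1, 2): arr[1]=8 > arr[2]=7
(1, 3): arr[1]=8 > arr[3]=6
(2, 3): arr[2]=7 > arr[3]=6

Total inversions: 6

The array has 6 inversion(s): (0,1), (0,2), (0,3), (1,2), (1,3), (2,3). Each pair (i,j) satisfies i < j and arr[i] > arr[j].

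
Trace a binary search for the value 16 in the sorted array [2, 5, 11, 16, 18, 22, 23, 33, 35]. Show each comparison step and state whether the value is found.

Binary search for 16 in [2, 5, 11, 16, 18, 22, 23, 33, 35]:

lo=0, hi=8, mid=4, arr[mid]=18 -> 18 > 16, search left half
lo=0, hi=3, mid=1, arr[mid]=5 -> 5 < 16, search right half
lo=2, hi=3, mid=2, arr[mid]=11 -> 11 < 16, search right half
lo=3, hi=3, mid=3, arr[mid]=16 -> Found target at index 3!

Binary search finds 16 at index 3 after 4 comparisons. The search repeatedly halves the search space by comparing with the middle element.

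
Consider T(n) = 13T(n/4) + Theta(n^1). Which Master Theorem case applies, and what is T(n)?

Master Theorem for T(n) = 13T(n/4) + O(n^1):

a = 13, b = 4, c = 1
log_b(a) = log_4(13) = 1.8502

Case 1: c = 1 < log_4(13) = 1.8502
T(n) = O(n^(log_4 13))

For T(n) = 13T(n/4) + O(n^1): log_4(13) = 1.8502. This is Case 1 of the Master Theorem (c < log_b(a), work dominated by leaves), giving O(n^(log_4 13)).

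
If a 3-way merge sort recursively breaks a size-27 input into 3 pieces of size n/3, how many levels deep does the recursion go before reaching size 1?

For divide and conquer with division factor 3:

Problem sizes at each level:
Level 0: 27
Level 1: 9
Level 2: 3
Level 3: 1

The root is level 0 and the size-1 base case is level 3 (the tree spans levels 0 through 3, i.e. 4 levels counting the root), so the depth is the number of divisions: log_3(27) = 3

The recursion tree depth is log_3(27) = 3. At each level, the problem size is divided by 3, so it takes 3 divisions to reduce to a base case of size 1. The algorithm makes 3 recursive calls at each level.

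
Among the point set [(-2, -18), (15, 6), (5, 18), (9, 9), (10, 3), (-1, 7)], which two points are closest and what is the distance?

Computing all pairwise distances among 6 points:

d((-2, -18), (15, 6)) = 29.4109
d((-2, -18), (5, 18)) = 36.6742
d((-2, -18), (9, 9)) = 29.1548
d((-2, -18), (10, 3)) = 24.1868
d((-2, -18), (-1, 7)) = 25.02
d((15, 6), (5, 18)) = 15.6205
d((15, 6), (9, 9)) = 6.7082
d((15, 6), (10, 3)) = 5.831 <-- minimum
d((15, 6), (-1, 7)) = 16.0312
d((5, 18), (9, 9)) = 9.8489
d((5, 18), (10, 3)) = 15.8114
d((5, 18), (-1, 7)) = 12.53
d((9, 9), (10, 3)) = 6.0828
d((9, 9), (-1, 7)) = 10.198
d((10, 3), (-1, 7)) = 11.7047

Closest pair: (15, 6) and (10, 3) with distance 5.831

The closest pair is (15, 6) and (10, 3) with Euclidean distance 5.831. For 6 points, brute-force pairwise comparison is shown above. For large n, the divide-and-conquer algorithm (sort by x, recurse on halves, check the dividing strip) achieves O(n log n).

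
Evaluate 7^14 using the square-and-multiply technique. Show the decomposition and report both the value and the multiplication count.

Computing 7^14 by squaring (build up from 7^1; each line after the first costs one multiplication):

7^1 = 7
7^2 = (7^1)^2 = 7^2 = 49
7^3 = 7 * 7^2 = 7 * 49 = 343
7^6 = (7^3)^2 = 343^2 = 117649
7^7 = 7 * 7^6 = 7 * 117649 = 823543
7^14 = (7^7)^2 = 823543^2 = 678223072849

Result: 678223072849
Multiplications needed: 5 (5 lines after 7^1)

7^14 = 678223072849. Using exponentiation by squaring, this requires 5 multiplications. The key idea: if the exponent is even, square the half-power; if odd, multiply by the base once.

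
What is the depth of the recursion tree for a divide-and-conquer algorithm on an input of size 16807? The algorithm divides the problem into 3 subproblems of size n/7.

For divide and conquer with division factor 7:

Problem sizes at each level:
Level 0: 16807
Level 1: 2401
Level 2: 343
Level 3: 49
Level 4: 7
Level 5: 1

The root is level 0 and the size-1 base case is level 5 (the tree spans levels 0 through 5, i.e. 6 levels counting the root), so the depth is the number of divisions: log_7(16807) = 5

The recursion tree depth is log_7(16807) = 5. At each level, the problem size is divided by 7, so it takes 5 divisions to reduce to a base case of size 1. The algorithm makes 3 recursive calls at each level.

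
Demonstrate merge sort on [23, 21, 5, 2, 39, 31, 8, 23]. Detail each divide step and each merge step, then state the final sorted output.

Merge sort trace:

Split: [23, 21, 5, 2, 39, 31, 8, 23] -> [23, 21, 5, 2] and [39, 31, 8, 23]
  Split: [23, 21, 5, 2] -> [23, 21] and [5, 2]
    Split: [23, 21] -> [23] and [21]
    Merge: [23] + [21] -> [21, 23]
    Split: [5, 2] -> [5] and [2]
    Merge: [5] + [2] -> [2, 5]
  Merge: [21, 23] + [2, 5] -> [2, 5, 21, 23]
  Split: [39, 31, 8, 23] -> [39, 31] and [8, 23]
    Split: [39, 31] -> [39] and [31]
    Merge: [39] + [31] -> [31, 39]
    Split: [8, 23] -> [8] and [23]
    Merge: [8] + [23] -> [8, 23]
  Merge: [31, 39] + [8, 23] -> [8, 23, 31, 39]
Merge: [2, 5, 21, 23] + [8, 23, 31, 39] -> [2, 5, 8, 21, 23, 23, 31, 39]

Final sorted array: [2, 5, 8, 21, 23, 23, 31, 39]

The merge sort proceeds by recursively splitting the array and merging sorted halves.
After all merges, the sorted array is [2, 5, 8, 21, 23, 23, 31, 39].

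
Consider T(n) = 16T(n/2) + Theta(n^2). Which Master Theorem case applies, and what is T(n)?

Master Theorem for T(n) = 16T(n/2) + O(n^2):

a = 16, b = 2, c = 2
log_b(a) = log_2(16) = 4.0000

Case 1: c = 2 < log_2(16) = 4.0000
T(n) = O(n^(log_2 16)) = O(n^4)

For T(n) = 16T(n/2) + O(n^2): log_2(16) = 4.0000. This is Case 1 of the Master Theorem (c < log_b(a), work dominated by leaves), giving O(n^4).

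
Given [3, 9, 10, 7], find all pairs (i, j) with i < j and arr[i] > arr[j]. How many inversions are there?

Finding inversions in [3, 9, 10, 7]:

(1, 3): arr[1]=9 > arr[3]=7
(2, 3): arr[2]=10 > arr[3]=7

Total inversions: 2

The array has 2 inversion(s): (1,3), (2,3). Each pair (i,j) satisfies i < j and arr[i] > arr[j].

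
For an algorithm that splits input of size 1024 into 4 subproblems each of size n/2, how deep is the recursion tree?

For divide and conquer with division factor 2:

Problem sizes at each level:
Level 0: 1024
Level 1: 512
Level 2: 256
Level 3: 128
Level 4: 64
Level 5: 32
Level 6: 16
Level 7: 8
Level 8: 4
Level 9: 2
Level 10: 1

The root is level 0 and the size-1 base case is level 10 (the tree spans levels 0 through 10, i.e. 11 levels counting the root), so the depth is the number of divisions: log_2(1024) = 10

The recursion tree depth is log_2(1024) = 10. At each level, the problem size is divided by 2, so it takes 10 divisions to reduce to a base case of size 1. The algorithm makes 4 recursive calls at each level.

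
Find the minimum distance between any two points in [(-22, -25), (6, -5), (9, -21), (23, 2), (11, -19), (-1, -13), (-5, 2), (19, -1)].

Computing all pairwise distances among 8 points:

d((-22, -25), (6, -5)) = 34.4093
d((-22, -25), (9, -21)) = 31.257
d((-22, -25), (23, 2)) = 52.4786
d((-22, -25), (11, -19)) = 33.541
d((-22, -25), (-1, -13)) = 24.1868
d((-22, -25), (-5, 2)) = 31.9061
d((-22, -25), (19, -1)) = 47.5079
d((6, -5), (9, -21)) = 16.2788
d((6, -5), (23, 2)) = 18.3848
d((6, -5), (11, -19)) = 14.8661
d((6, -5), (-1, -13)) = 10.6301
d((6, -5), (-5, 2)) = 13.0384
d((6, -5), (19, -1)) = 13.6015
d((9, -21), (23, 2)) = 26.9258
d((9, -21), (11, -19)) = 2.8284 <-- minimum
d((9, -21), (-1, -13)) = 12.8062
d((9, -21), (-5, 2)) = 26.9258
d((9, -21), (19, -1)) = 22.3607
d((23, 2), (11, -19)) = 24.1868
d((23, 2), (-1, -13)) = 28.3019
d((23, 2), (-5, 2)) = 28.0
d((23, 2), (19, -1)) = 5.0
d((11, -19), (-1, -13)) = 13.4164
d((11, -19), (-5, 2)) = 26.4008
d((11, -19), (19, -1)) = 19.6977
d((-1, -13), (-5, 2)) = 15.5242
d((-1, -13), (19, -1)) = 23.3238
d((-5, 2), (19, -1)) = 24.1868

Closest pair: (9, -21) and (11, -19) with distance 2.8284

The closest pair is (9, -21) and (11, -19) with Euclidean distance 2.8284. For 8 points, brute-force pairwise comparison is shown above. For large n, the divide-and-conquer algorithm (sort by x, recurse on halves, check the dividing strip) achieves O(n log n).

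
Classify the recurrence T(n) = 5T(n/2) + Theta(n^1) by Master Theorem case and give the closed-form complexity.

Master Theorem for T(n) = 5T(n/2) + O(n^1):

a = 5, b = 2, c = 1
log_b(a) = log_2(5) = 2.3219

Case 1: c = 1 < log_2(5) = 2.3219
T(n) = O(n^(log_2 5))

For T(n) = 5T(n/2) + O(n^1): log_2(5) = 2.3219. This is Case 1 of the Master Theorem (c < log_b(a), work dominated by leaves), giving O(n^(log_2 5)).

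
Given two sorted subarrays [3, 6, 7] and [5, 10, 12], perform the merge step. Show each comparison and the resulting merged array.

Merging process:

Compare 3 vs 5: take 3 from left. Merged: [3]
Compare 6 vs 5: take 5 from right. Merged: [3, 5]
Compare 6 vs 10: take 6 from left. Merged: [3, 5, 6]
Compare 7 vs 10: take 7 from left. Merged: [3, 5, 6, 7]
Append remaining from right: [10, 12]. Merged: [3, 5, 6, 7, 10, 12]

Final merged array: [3, 5, 6, 7, 10, 12]
Total comparisons: 4

The merged array is [3, 5, 6, 7, 10, 12], requiring 4 comparisons. The merge step runs in O(n) time where n is the total number of elements.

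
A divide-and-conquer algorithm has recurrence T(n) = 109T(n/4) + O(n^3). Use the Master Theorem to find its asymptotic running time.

Master Theorem for T(n) = 109T(n/4) + O(n^3):

a = 109, b = 4, c = 3
log_b(a) = log_4(109) = 3.3841

Case 1: c = 3 < log_4(109) = 3.3841
T(n) = O(n^(log_4 109))

For T(n) = 109T(n/4) + O(n^3): log_4(109) = 3.3841. This is Case 1 of the Master Theorem (c < log_b(a), work dominated by leaves), giving O(n^(log_4 109)).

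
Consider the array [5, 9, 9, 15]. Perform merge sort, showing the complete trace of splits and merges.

Merge sort trace:

Split: [5, 9, 9, 15] -> [5, 9] and [9, 15]
  Split: [5, 9] -> [5] and [9]
  Merge: [5] + [9] -> [5, 9]
  Split: [9, 15] -> [9] and [15]
  Merge: [9] + [15] -> [9, 15]
Merge: [5, 9] + [9, 15] -> [5, 9, 9, 15]

Final sorted array: [5, 9, 9, 15]

The merge sort proceeds by recursively splitting the array and merging sorted halves.
After all merges, the sorted array is [5, 9, 9, 15].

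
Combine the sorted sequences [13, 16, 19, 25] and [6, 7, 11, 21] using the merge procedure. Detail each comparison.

Merging process:

Compare 13 vs 6: take 6 from right. Merged: [6]
Compare 13 vs 7: take 7 from right. Merged: [6, 7]
Compare 13 vs 11: take 11 from right. Merged: [6, 7, 11]
Compare 13 vs 21: take 13 from left. Merged: [6, 7, 11, 13]
Compare 16 vs 21: take 16 from left. Merged: [6, 7, 11, 13, 16]
Compare 19 vs 21: take 19 from left. Merged: [6, 7, 11, 13, 16, 19]
Compare 25 vs 21: take 21 from right. Merged: [6, 7, 11, 13, 16, 19, 21]
Append remaining from left: [25]. Merged: [6, 7, 11, 13, 16, 19, 21, 25]

Final merged array: [6, 7, 11, 13, 16, 19, 21, 25]
Total comparisons: 7

The merged array is [6, 7, 11, 13, 16, 19, 21, 25], requiring 7 comparisons. The merge step runs in O(n) time where n is the total number of elements.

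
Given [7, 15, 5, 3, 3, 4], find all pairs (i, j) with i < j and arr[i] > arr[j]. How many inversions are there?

Finding inversions in [7, 15, 5, 3, 3, 4]:

(0, 2): arr[0]=7 > arr[2]=5
(0, 3): arr[0]=7 > arr[3]=3
(0, 4): arr[0]=7 > arr[4]=3
(0, 5): arr[0]=7 > arr[5]=4
(1, 2): arr[1]=15 > arr[2]=5
(1, 3): arr[1]=15 > arr[3]=3
(1, 4): arr[1]=15 > arr[4]=3
(1, 5): arr[1]=15 > arr[5]=4
(2, 3): arr[2]=5 > arr[3]=3
(2, 4): arr[2]=5 > arr[4]=3
(2, 5): arr[2]=5 > arr[5]=4

Total inversions: 11

The array has 11 inversion(s): (0,2), (0,3), (0,4), (0,5), (1,2), (1,3), (1,4), (1,5), (2,3), (2,4), (2,5). Each pair (i,j) satisfies i < j and arr[i] > arr[j].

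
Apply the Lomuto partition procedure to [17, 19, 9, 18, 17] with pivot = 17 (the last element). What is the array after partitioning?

Lomuto partition with pivot = 17:

Initial array: [17, 19, 9, 18, 17]

arr[0]=17 <= 17: swap with position 0, array becomes [17, 19, 9, 18, 17]
arr[1]=19 > 17: no swap
arr[2]=9 <= 17: swap with position 1, array becomes [17, 9, 19, 18, 17]
arr[3]=18 > 17: no swap

Place pivot at position 2: [17, 9, 17, 18, 19]
Pivot position: 2

After partitioning with pivot 17, the array becomes [17, 9, 17, 18, 19]. The pivot is placed at index 2. All elements to the left of the pivot are <= 17, and all elements to the right are > 17.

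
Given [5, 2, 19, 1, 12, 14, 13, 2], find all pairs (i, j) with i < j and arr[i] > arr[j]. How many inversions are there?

Finding inversions in [5, 2, 19, 1, 12, 14, 13, 2]:

(0, 1): arr[0]=5 > arr[1]=2
(0, 3): arr[0]=5 > arr[3]=1
(0, 7): arr[0]=5 > arr[7]=2
(1, 3): arr[1]=2 > arr[3]=1
(2, 3): arr[2]=19 > arr[3]=1
(2, 4): arr[2]=19 > arr[4]=12
(2, 5): arr[2]=19 > arr[5]=14
(2, 6): arr[2]=19 > arr[6]=13
(2, 7): arr[2]=19 > arr[7]=2
(4, 7): arr[4]=12 > arr[7]=2
(5, 6): arr[5]=14 > arr[6]=13
(5, 7): arr[5]=14 > arr[7]=2
(6, 7): arr[6]=13 > arr[7]=2

Total inversions: 13

The array has 13 inversion(s): (0,1), (0,3), (0,7), (1,3), (2,3), (2,4), (2,5), (2,6), (2,7), (4,7), (5,6), (5,7), (6,7). Each pair (i,j) satisfies i < j and arr[i] > arr[j].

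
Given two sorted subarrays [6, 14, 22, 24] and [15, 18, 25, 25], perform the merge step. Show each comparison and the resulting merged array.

Merging process:

Compare 6 vs 15: take 6 from left. Merged: [6]
Compare 14 vs 15: take 14 from left. Merged: [6, 14]
Compare 22 vs 15: take 15 from right. Merged: [6, 14, 15]
Compare 22 vs 18: take 18 from right. Merged: [6, 14, 15, 18]
Compare 22 vs 25: take 22 from left. Merged: [6, 14, 15, 18, 22]
Compare 24 vs 25: take 24 from left. Merged: [6, 14, 15, 18, 22, 24]
Append remaining from right: [25, 25]. Merged: [6, 14, 15, 18, 22, 24, 25, 25]

Final merged array: [6, 14, 15, 18, 22, 24, 25, 25]
Total comparisons: 6

The merged array is [6, 14, 15, 18, 22, 24, 25, 25], requiring 6 comparisons. The merge step runs in O(n) time where n is the total number of elements.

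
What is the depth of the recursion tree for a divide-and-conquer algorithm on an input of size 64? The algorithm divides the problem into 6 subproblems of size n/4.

For divide and conquer with division factor 4:

Problem sizes at each level:
Level 0: 64
Level 1: 16
Level 2: 4
Level 3: 1

The root is level 0 and the size-1 base case is level 3 (the tree spans levels 0 through 3, i.e. 4 levels counting the root), so the depth is the number of divisions: log_4(64) = 3

The recursion tree depth is log_4(64) = 3. At each level, the problem size is divided by 4, so it takes 3 divisions to reduce to a base case of size 1. The algorithm makes 6 recursive calls at each level.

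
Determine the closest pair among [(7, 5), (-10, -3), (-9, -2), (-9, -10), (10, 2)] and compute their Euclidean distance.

Computing all pairwise distances among 5 points:

d((7, 5), (-10, -3)) = 18.7883
d((7, 5), (-9, -2)) = 17.4642
d((7, 5), (-9, -10)) = 21.9317
d((7, 5), (10, 2)) = 4.2426
d((-10, -3), (-9, -2)) = 1.4142 <-- minimum
d((-10, -3), (-9, -10)) = 7.0711
d((-10, -3), (10, 2)) = 20.6155
d((-9, -2), (-9, -10)) = 8.0
d((-9, -2), (10, 2)) = 19.4165
d((-9, -10), (10, 2)) = 22.4722

Closest pair: (-10, -3) and (-9, -2) with distance 1.4142

The closest pair is (-10, -3) and (-9, -2) with Euclidean distance 1.4142. For 5 points, brute-force pairwise comparison is shown above. For large n, the divide-and-conquer algorithm (sort by x, recurse on halves, check the dividing strip) achieves O(n log n).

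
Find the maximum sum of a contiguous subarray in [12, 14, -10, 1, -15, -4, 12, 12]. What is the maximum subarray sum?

Using Kadane's algorithm on [12, 14, -10, 1, -15, -4, 12, 12]:

Scanning through the array:
Position 1 (value 14): max_ending_here = 26, max_so_far = 26
Position 2 (value -10): max_ending_here = 16, max_so_far = 26
Position 3 (value 1): max_ending_here = 17, max_so_far = 26
Position 4 (value -15): max_ending_here = 2, max_so_far = 26
Position 5 (value -4): max_ending_here = -2, max_so_far = 26
Position 6 (value 12): max_ending_here = 12, max_so_far = 26
Position 7 (value 12): max_ending_here = 24, max_so_far = 26

Maximum subarray: [12, 14]
Maximum sum: 26

The maximum subarray is [12, 14] with sum 26. This subarray runs from index 0 to index 1.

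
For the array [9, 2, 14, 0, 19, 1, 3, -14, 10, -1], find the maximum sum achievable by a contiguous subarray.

Using Kadane's algorithm on [9, 2, 14, 0, 19, 1, 3, -14, 10, -1]:

Scanning through the array:
Position 1 (value 2): max_ending_here = 11, max_so_far = 11
Position 2 (value 14): max_ending_here = 25, max_so_far = 25
Position 3 (value 0): max_ending_here = 25, max_so_far = 25
Position 4 (value 19): max_ending_here = 44, max_so_far = 44
Position 5 (value 1): max_ending_here = 45, max_so_far = 45
Position 6 (value 3): max_ending_here = 48, max_so_far = 48
Position 7 (value -14): max_ending_here = 34, max_so_far = 48
Position 8 (value 10): max_ending_here = 44, max_so_far = 48
Position 9 (value -1): max_ending_here = 43, max_so_far = 48

Maximum subarray: [9, 2, 14, 0, 19, 1, 3]
Maximum sum: 48

The maximum subarray is [9, 2, 14, 0, 19, 1, 3] with sum 48. This subarray runs from index 0 to index 6.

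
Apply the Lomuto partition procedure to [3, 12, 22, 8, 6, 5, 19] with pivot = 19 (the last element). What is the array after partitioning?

Lomuto partition with pivot = 19:

Initial array: [3, 12, 22, 8, 6, 5, 19]

arr[0]=3 <= 19: swap with position 0, array becomes [3, 12, 22, 8, 6, 5, 19]
arr[1]=12 <= 19: swap with position 1, array becomes [3, 12, 22, 8, 6, 5, 19]
arr[2]=22 > 19: no swap
arr[3]=8 <= 19: swap with position 2, array becomes [3, 12, 8, 22, 6, 5, 19]
arr[4]=6 <= 19: swap with position 3, array becomes [3, 12, 8, 6, 22, 5, 19]
arr[5]=5 <= 19: swap with position 4, array becomes [3, 12, 8, 6, 5, 22, 19]

Place pivot at position 5: [3, 12, 8, 6, 5, 19, 22]
Pivot position: 5

After partitioning with pivot 19, the array becomes [3, 12, 8, 6, 5, 19, 22]. The pivot is placed at index 5. All elements to the left of the pivot are <= 19, and all elements to the right are > 19.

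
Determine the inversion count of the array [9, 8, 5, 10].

Finding inversions in [9, 8, 5, 10]:

(0, 1): arr[0]=9 > arr[1]=8
(0, 2): arr[0]=9 > arr[2]=5
(1, 2): arr[1]=8 > arr[2]=5

Total inversions: 3

The array has 3 inversion(s): (0,1), (0,2), (1,2). Each pair (i,j) satisfies i < j and arr[i] > arr[j].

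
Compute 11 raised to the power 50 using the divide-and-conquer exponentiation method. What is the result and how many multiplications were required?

Computing 11^50 by squaring (build up from 11^1; each line after the first costs one multiplication):

11^1 = 11
11^2 = (11^1)^2 = 11^2 = 121
11^3 = 11 * 11^2 = 11 * 121 = 1331
11^6 = (11^3)^2 = 1331^2 = 1771561
11^12 = (11^6)^2 = 1771561^2 = 3138428376721
11^24 = (11^12)^2 = 3138428376721^2 = 9849732675807611094711841
11^25 = 11 * 11^24 = 11 * 9849732675807611094711841 = 108347059433883722041830251
11^50 = (11^25)^2 = 108347059433883722041830251^2 = 11739085287969531650666649599035831993898213898723001

Result: 11739085287969531650666649599035831993898213898723001
Multiplications needed: 7 (7 lines after 11^1)

11^50 = 11739085287969531650666649599035831993898213898723001. Using exponentiation by squaring, this requires 7 multiplications. The key idea: if the exponent is even, square the half-power; if odd, multiply by the base once.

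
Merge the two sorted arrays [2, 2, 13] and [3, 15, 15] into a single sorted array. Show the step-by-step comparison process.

Merging process:

Compare 2 vs 3: take 2 from left. Merged: [2]
Compare 2 vs 3: take 2 from left. Merged: [2, 2]
Compare 13 vs 3: take 3 from right. Merged: [2, 2, 3]
Compare 13 vs 15: take 13 from left. Merged: [2, 2, 3, 13]
Append remaining from right: [15, 15]. Merged: [2, 2, 3, 13, 15, 15]

Final merged array: [2, 2, 3, 13, 15, 15]
Total comparisons: 4

The merged array is [2, 2, 3, 13, 15, 15], requiring 4 comparisons. The merge step runs in O(n) time where n is the total number of elements.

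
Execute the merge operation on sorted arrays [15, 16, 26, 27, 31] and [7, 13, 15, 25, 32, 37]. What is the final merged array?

Merging process:

Compare 15 vs 7: take 7 from right. Merged: [7]
Compare 15 vs 13: take 13 from right. Merged: [7, 13]
Compare 15 vs 15: take 15 from left. Merged: [7, 13, 15]
Compare 16 vs 15: take 15 from right. Merged: [7, 13, 15, 15]
Compare 16 vs 25: take 16 from left. Merged: [7, 13, 15, 15, 16]
Compare 26 vs 25: take 25 from right. Merged: [7, 13, 15, 15, 16, 25]
Compare 26 vs 32: take 26 from left. Merged: [7, 13, 15, 15, 16, 25, 26]
Compare 27 vs 32: take 27 from left. Merged: [7, 13, 15, 15, 16, 25, 26, 27]
Compare 31 vs 32: take 31 from left. Merged: [7, 13, 15, 15, 16, 25, 26, 27, 31]
Append remaining from right: [32, 37]. Merged: [7, 13, 15, 15, 16, 25, 26, 27, 31, 32, 37]

Final merged array: [7, 13, 15, 15, 16, 25, 26, 27, 31, 32, 37]
Total comparisons: 9

The merged array is [7, 13, 15, 15, 16, 25, 26, 27, 31, 32, 37], requiring 9 comparisons. The merge step runs in O(n) time where n is the total number of elements.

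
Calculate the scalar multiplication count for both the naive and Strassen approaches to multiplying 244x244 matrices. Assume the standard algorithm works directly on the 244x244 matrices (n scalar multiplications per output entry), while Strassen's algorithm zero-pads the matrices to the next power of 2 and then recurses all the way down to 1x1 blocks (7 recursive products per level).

Matrix multiplication for 244x244 matrices:

Strassen's algorithm requires power-of-2 dimensions. Pad 244x244 to 256x256 (next power of 2).

Standard algorithm: 244^3 = 14526784 multiplications
Strassen's algorithm: 7^(log2(256)) = 7^8 = 5764801 multiplications
Savings: 14526784 - 5764801 = 8761983 multiplications

Standard: 14526784 multiplications (244^3). Strassen: 5764801 multiplications (7^8, after padding to 256x256). Strassen reduces 8 recursive multiplications to 7 at each level.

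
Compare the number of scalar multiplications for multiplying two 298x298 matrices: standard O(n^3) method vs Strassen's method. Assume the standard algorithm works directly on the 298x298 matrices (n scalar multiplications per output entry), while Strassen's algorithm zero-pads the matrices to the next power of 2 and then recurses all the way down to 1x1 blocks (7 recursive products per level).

Matrix multiplication for 298x298 matrices:

Strassen's algorithm requires power-of-2 dimensions. Pad 298x298 to 512x512 (next power of 2).

Standard algorithm: 298^3 = 26463592 multiplications
Strassen's algorithm: 7^(log2(512)) = 7^9 = 40353607 multiplications
Difference: 26463592 - 40353607 = -13890015 (Strassen uses MORE here due to padding overhead — for small or just-over-power-of-2 n, padding can outweigh the per-level savings)

Standard: 26463592 multiplications (298^3). Strassen: 40353607 multiplications (7^9, after padding to 512x512). Strassen reduces 8 recursive multiplications to 7 at each level.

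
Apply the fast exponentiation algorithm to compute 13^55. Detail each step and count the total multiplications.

Computing 13^55 by squaring (build up from 13^1; each line after the first costs one multiplication):

13^1 = 13
13^2 = (13^1)^2 = 13^2 = 169
13^3 = 13 * 13^2 = 13 * 169 = 2197
13^6 = (13^3)^2 = 2197^2 = 4826809
13^12 = (13^6)^2 = 4826809^2 = 23298085122481
13^13 = 13 * 13^12 = 13 * 23298085122481 = 302875106592253
13^26 = (13^13)^2 = 302875106592253^2 = 91733330193268616658399616009
13^27 = 13 * 13^26 = 13 * 91733330193268616658399616009 = 1192533292512492016559195008117
13^54 = (13^27)^2 = 1192533292512492016559195008117^2 = 1422135653750684847524758738836375672734734444846971695885689
13^55 = 13 * 13^54 = 13 * 1422135653750684847524758738836375672734734444846971695885689 = 18487763498758903017821863604872883745551547783010632046513957

Result: 18487763498758903017821863604872883745551547783010632046513957
Multiplications needed: 9 (9 lines after 13^1)

13^55 = 18487763498758903017821863604872883745551547783010632046513957. Using exponentiation by squaring, this requires 9 multiplications. The key idea: if the exponent is even, square the half-power; if odd, multiply by the base once.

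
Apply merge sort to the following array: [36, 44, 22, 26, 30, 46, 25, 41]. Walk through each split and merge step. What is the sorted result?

Merge sort trace:

Split: [36, 44, 22, 26, 30, 46, 25, 41] -> [36, 44, 22, 26] and [30, 46, 25, 41]
  Split: [36, 44, 22, 26] -> [36, 44] and [22, 26]
    Split: [36, 44] -> [36] and [44]
    Merge: [36] + [44] -> [36, 44]
    Split: [22, 26] -> [22] and [26]
    Merge: [22] + [26] -> [22, 26]
  Merge: [36, 44] + [22, 26] -> [22, 26, 36, 44]
  Split: [30, 46, 25, 41] -> [30, 46] and [25, 41]
    Split: [30, 46] -> [30] and [46]
    Merge: [30] + [46] -> [30, 46]
    Split: [25, 41] -> [25] and [41]
    Merge: [25] + [41] -> [25, 41]
  Merge: [30, 46] + [25, 41] -> [25, 30, 41, 46]
Merge: [22, 26, 36, 44] + [25, 30, 41, 46] -> [22, 25, 26, 30, 36, 41, 44, 46]

Final sorted array: [22, 25, 26, 30, 36, 41, 44, 46]

The merge sort proceeds by recursively splitting the array and merging sorted halves.
After all merges, the sorted array is [22, 25, 26, 30, 36, 41, 44, 46].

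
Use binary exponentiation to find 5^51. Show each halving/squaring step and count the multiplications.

Computing 5^51 by squaring (build up from 5^1; each line after the first costs one multiplication):

5^1 = 5
5^2 = (5^1)^2 = 5^2 = 25
5^3 = 5 * 5^2 = 5 * 25 = 125
5^6 = (5^3)^2 = 125^2 = 15625
5^12 = (5^6)^2 = 15625^2 = 244140625
5^24 = (5^12)^2 = 244140625^2 = 59604644775390625
5^25 = 5 * 5^24 = 5 * 59604644775390625 = 298023223876953125
5^50 = (5^25)^2 = 298023223876953125^2 = 88817841970012523233890533447265625
5^51 = 5 * 5^50 = 5 * 88817841970012523233890533447265625 = 444089209850062616169452667236328125

Result: 444089209850062616169452667236328125
Multiplications needed: 8 (8 lines after 5^1)

5^51 = 444089209850062616169452667236328125. Using exponentiation by squaring, this requires 8 multiplications. The key idea: if the exponent is even, square the half-power; if odd, multiply by the base once.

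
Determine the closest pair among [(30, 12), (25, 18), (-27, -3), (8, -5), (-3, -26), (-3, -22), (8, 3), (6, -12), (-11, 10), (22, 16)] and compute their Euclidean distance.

Computing all pairwise distances among 10 points:

d((30, 12), (25, 18)) = 7.8102
d((30, 12), (-27, -3)) = 58.9406
d((30, 12), (8, -5)) = 27.8029
d((30, 12), (-3, -26)) = 50.3289
d((30, 12), (-3, -22)) = 47.3814
d((30, 12), (8, 3)) = 23.7697
d((30, 12), (6, -12)) = 33.9411
d((30, 12), (-11, 10)) = 41.0488
d((30, 12), (22, 16)) = 8.9443
d((25, 18), (-27, -3)) = 56.0803
d((25, 18), (8, -5)) = 28.6007
d((25, 18), (-3, -26)) = 52.1536
d((25, 18), (-3, -22)) = 48.8262
d((25, 18), (8, 3)) = 22.6716
d((25, 18), (6, -12)) = 35.5106
d((25, 18), (-11, 10)) = 36.8782
d((25, 18), (22, 16)) = 3.6056 <-- minimum
d((-27, -3), (8, -5)) = 35.0571
d((-27, -3), (-3, -26)) = 33.2415
d((-27, -3), (-3, -22)) = 30.6105
d((-27, -3), (8, 3)) = 35.5106
d((-27, -3), (6, -12)) = 34.2053
d((-27, -3), (-11, 10)) = 20.6155
d((-27, -3), (22, 16)) = 52.5547
d((8, -5), (-3, -26)) = 23.7065
d((8, -5), (-3, -22)) = 20.2485
d((8, -5), (8, 3)) = 8.0
d((8, -5), (6, -12)) = 7.2801
d((8, -5), (-11, 10)) = 24.2074
d((8, -5), (22, 16)) = 25.2389
d((-3, -26), (-3, -22)) = 4.0
d((-3, -26), (8, 3)) = 31.0161
d((-3, -26), (6, -12)) = 16.6433
d((-3, -26), (-11, 10)) = 36.8782
d((-3, -26), (22, 16)) = 48.8774
d((-3, -22), (8, 3)) = 27.313
d((-3, -22), (6, -12)) = 13.4536
d((-3, -22), (-11, 10)) = 32.9848
d((-3, -22), (22, 16)) = 45.4863
d((8, 3), (6, -12)) = 15.1327
d((8, 3), (-11, 10)) = 20.2485
d((8, 3), (22, 16)) = 19.105
d((6, -12), (-11, 10)) = 27.8029
d((6, -12), (22, 16)) = 32.249
d((-11, 10), (22, 16)) = 33.541

Closest pair: (25, 18) and (22, 16) with distance 3.6056

The closest pair is (25, 18) and (22, 16) with Euclidean distance 3.6056. For 10 points, brute-force pairwise comparison is shown above. For large n, the divide-and-conquer algorithm (sort by x, recurse on halves, check the dividing strip) achieves O(n log n).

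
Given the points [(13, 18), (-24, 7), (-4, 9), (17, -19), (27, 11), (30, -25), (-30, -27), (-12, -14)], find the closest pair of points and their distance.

Computing all pairwise distances among 8 points:

d((13, 18), (-24, 7)) = 38.6005
d((13, 18), (-4, 9)) = 19.2354
d((13, 18), (17, -19)) = 37.2156
d((13, 18), (27, 11)) = 15.6525
d((13, 18), (30, -25)) = 46.2385
d((13, 18), (-30, -27)) = 62.2415
d((13, 18), (-12, -14)) = 40.6079
d((-24, 7), (-4, 9)) = 20.0998
d((-24, 7), (17, -19)) = 48.5489
d((-24, 7), (27, 11)) = 51.1566
d((-24, 7), (30, -25)) = 62.7694
d((-24, 7), (-30, -27)) = 34.5254
d((-24, 7), (-12, -14)) = 24.1868
d((-4, 9), (17, -19)) = 35.0
d((-4, 9), (27, 11)) = 31.0644
d((-4, 9), (30, -25)) = 48.0833
d((-4, 9), (-30, -27)) = 44.4072
d((-4, 9), (-12, -14)) = 24.3516
d((17, -19), (27, 11)) = 31.6228
d((17, -19), (30, -25)) = 14.3178 <-- minimum
d((17, -19), (-30, -27)) = 47.676
d((17, -19), (-12, -14)) = 29.4279
d((27, 11), (30, -25)) = 36.1248
d((27, 11), (-30, -27)) = 68.5055
d((27, 11), (-12, -14)) = 46.3249
d((30, -25), (-30, -27)) = 60.0333
d((30, -25), (-12, -14)) = 43.4166
d((-30, -27), (-12, -14)) = 22.2036

Closest pair: (17, -19) and (30, -25) with distance 14.3178

The closest pair is (17, -19) and (30, -25) with Euclidean distance 14.3178. For 8 points, brute-force pairwise comparison is shown above. For large n, the divide-and-conquer algorithm (sort by x, recurse on halves, check the dividing strip) achieves O(n log n).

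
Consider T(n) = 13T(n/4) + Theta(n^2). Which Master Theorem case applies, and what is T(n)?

Master Theorem for T(n) = 13T(n/4) + O(n^2):

a = 13, b = 4, c = 2
log_b(a) = log_4(13) = 1.8502

Case 3: c = 2 > log_4(13) = 1.8502
T(n) = O(n^2) = O(n^2)

For T(n) = 13T(n/4) + O(n^2): log_4(13) = 1.8502. This is Case 3 of the Master Theorem (c > log_b(a), work dominated by root), giving O(n^2).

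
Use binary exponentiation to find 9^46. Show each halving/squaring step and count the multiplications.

Computing 9^46 by squaring (build up from 9^1; each line after the first costs one multiplication):

9^1 = 9
9^2 = (9^1)^2 = 9^2 = 81
9^4 = (9^2)^2 = 81^2 = 6561
9^5 = 9 * 9^4 = 9 * 6561 = 59049
9^10 = (9^5)^2 = 59049^2 = 3486784401
9^11 = 9 * 9^10 = 9 * 3486784401 = 31381059609
9^22 = (9^11)^2 = 31381059609^2 = 984770902183611232881
9^23 = 9 * 9^22 = 9 * 984770902183611232881 = 8862938119652501095929
9^46 = (9^23)^2 = 8862938119652501095929^2 = 78551672112789411833022577315290546060373041

Result: 78551672112789411833022577315290546060373041
Multiplications needed: 8 (8 lines after 9^1)

9^46 = 78551672112789411833022577315290546060373041. Using exponentiation by squaring, this requires 8 multiplications. The key idea: if the exponent is even, square the half-power; if odd, multiply by the base once.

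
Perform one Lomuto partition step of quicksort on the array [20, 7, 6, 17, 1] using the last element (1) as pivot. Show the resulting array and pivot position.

Lomuto partition with pivot = 1:

Initial array: [20, 7, 6, 17, 1]

arr[0]=20 > 1: no swap
arr[1]=7 > 1: no swap
arr[2]=6 > 1: no swap
arr[3]=17 > 1: no swap

Place pivot at position 0: [1, 7, 6, 17, 20]
Pivot position: 0

After partitioning with pivot 1, the array becomes [1, 7, 6, 17, 20]. The pivot is placed at index 0. All elements to the left of the pivot are <= 1, and all elements to the right are > 1.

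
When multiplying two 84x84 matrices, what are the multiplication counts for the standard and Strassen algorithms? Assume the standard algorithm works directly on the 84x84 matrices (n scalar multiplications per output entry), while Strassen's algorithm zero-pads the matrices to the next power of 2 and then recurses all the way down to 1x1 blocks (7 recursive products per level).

Matrix multiplication for 84x84 matrices:

Strassen's algorithm requires power-of-2 dimensions. Pad 84x84 to 128x128 (next power of 2).

Standard algorithm: 84^3 = 592704 multiplications
Strassen's algorithm: 7^(log2(128)) = 7^7 = 823543 multiplications
Difference: 592704 - 823543 = -230839 (Strassen uses MORE here due to padding overhead — for small or just-over-power-of-2 n, padding can outweigh the per-level savings)

Standard: 592704 multiplications (84^3). Strassen: 823543 multiplications (7^7, after padding to 128x128). Strassen reduces 8 recursive multiplications to 7 at each level.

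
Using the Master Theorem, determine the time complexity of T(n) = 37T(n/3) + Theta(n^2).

Master Theorem for T(n) = 37T(n/3) + O(n^2):

a = 37, b = 3, c = 2
log_b(a) = log_3(37) = 3.2868

Case 1: c = 2 < log_3(37) = 3.2868
T(n) = O(n^(log_3 37))

For T(n) = 37T(n/3) + O(n^2): log_3(37) = 3.2868. This is Case 1 of the Master Theorem (c < log_b(a), work dominated by leaves), giving O(n^(log_3 37)).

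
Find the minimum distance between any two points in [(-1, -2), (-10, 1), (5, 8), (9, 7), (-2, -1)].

Computing all pairwise distances among 5 points:

d((-1, -2), (-10, 1)) = 9.4868
d((-1, -2), (5, 8)) = 11.6619
d((-1, -2), (9, 7)) = 13.4536
d((-1, -2), (-2, -1)) = 1.4142 <-- minimum
d((-10, 1), (5, 8)) = 16.5529
d((-10, 1), (9, 7)) = 19.9249
d((-10, 1), (-2, -1)) = 8.2462
d((5, 8), (9, 7)) = 4.1231
d((5, 8), (-2, -1)) = 11.4018
d((9, 7), (-2, -1)) = 13.6015

Closest pair: (-1, -2) and (-2, -1) with distance 1.4142

The closest pair is (-1, -2) and (-2, -1) with Euclidean distance 1.4142. For 5 points, brute-force pairwise comparison is shown above. For large n, the divide-and-conquer algorithm (sort by x, recurse on halves, check the dividing strip) achieves O(n log n).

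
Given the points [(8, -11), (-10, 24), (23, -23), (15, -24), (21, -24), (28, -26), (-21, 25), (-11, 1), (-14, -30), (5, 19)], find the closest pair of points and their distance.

Computing all pairwise distances among 10 points:

d((8, -11), (-10, 24)) = 39.3573
d((8, -11), (23, -23)) = 19.2094
d((8, -11), (15, -24)) = 14.7648
d((8, -11), (21, -24)) = 18.3848
d((8, -11), (28, -26)) = 25.0
d((8, -11), (-21, 25)) = 46.2277
d((8, -11), (-11, 1)) = 22.4722
d((8, -11), (-14, -30)) = 29.0689
d((8, -11), (5, 19)) = 30.1496
d((-10, 24), (23, -23)) = 57.4282
d((-10, 24), (15, -24)) = 54.1202
d((-10, 24), (21, -24)) = 57.1402
d((-10, 24), (28, -26)) = 62.8013
d((-10, 24), (-21, 25)) = 11.0454
d((-10, 24), (-11, 1)) = 23.0217
d((-10, 24), (-14, -30)) = 54.1479
d((-10, 24), (5, 19)) = 15.8114
d((23, -23), (15, -24)) = 8.0623
d((23, -23), (21, -24)) = 2.2361 <-- minimum
d((23, -23), (28, -26)) = 5.831
d((23, -23), (-21, 25)) = 65.1153
d((23, -23), (-11, 1)) = 41.6173
d((23, -23), (-14, -30)) = 37.6563
d((23, -23), (5, 19)) = 45.6946
d((15, -24), (21, -24)) = 6.0
d((15, -24), (28, -26)) = 13.1529
d((15, -24), (-21, 25)) = 60.803
d((15, -24), (-11, 1)) = 36.0694
d((15, -24), (-14, -30)) = 29.6142
d((15, -24), (5, 19)) = 44.1475
d((21, -24), (28, -26)) = 7.2801
d((21, -24), (-21, 25)) = 64.5368
d((21, -24), (-11, 1)) = 40.6079
d((21, -24), (-14, -30)) = 35.5106
d((21, -24), (5, 19)) = 45.8803
d((28, -26), (-21, 25)) = 70.7248
d((28, -26), (-11, 1)) = 47.4342
d((28, -26), (-14, -30)) = 42.19
d((28, -26), (5, 19)) = 50.5371
d((-21, 25), (-11, 1)) = 26.0
d((-21, 25), (-14, -30)) = 55.4437
d((-21, 25), (5, 19)) = 26.6833
d((-11, 1), (-14, -30)) = 31.1448
d((-11, 1), (5, 19)) = 24.0832
d((-14, -30), (5, 19)) = 52.5547

Closest pair: (23, -23) and (21, -24) with distance 2.2361

The closest pair is (23, -23) and (21, -24) with Euclidean distance 2.2361. For 10 points, brute-force pairwise comparison is shown above. For large n, the divide-and-conquer algorithm (sort by x, recurse on halves, check the dividing strip) achieves O(n log n).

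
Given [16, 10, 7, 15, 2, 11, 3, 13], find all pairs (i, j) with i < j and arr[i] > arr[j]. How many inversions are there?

Finding inversions in [16, 10, 7, 15, 2, 11, 3, 13]:

(0, 1): arr[0]=16 > arr[1]=10
(0, 2): arr[0]=16 > arr[2]=7
(0, 3): arr[0]=16 > arr[3]=15
(0, 4): arr[0]=16 > arr[4]=2
(0, 5): arr[0]=16 > arr[5]=11
(0, 6): arr[0]=16 > arr[6]=3
(0, 7): arr[0]=16 > arr[7]=13
(1, 2): arr[1]=10 > arr[2]=7
(1, 4): arr[1]=10 > arr[4]=2
(1, 6): arr[1]=10 > arr[6]=3
(2, 4): arr[2]=7 > arr[4]=2
(2, 6): arr[2]=7 > arr[6]=3
(3, 4): arr[3]=15 > arr[4]=2
(3, 5): arr[3]=15 > arr[5]=11
(3, 6): arr[3]=15 > arr[6]=3
(3, 7): arr[3]=15 > arr[7]=13
(5, 6): arr[5]=11 > arr[6]=3

Total inversions: 17

The array has 17 inversion(s): (0,1), (0,2), (0,3), (0,4), (0,5), (0,6), (0,7), (1,2), (1,4), (1,6), (2,4), (2,6), (3,4), (3,5), (3,6), (3,7), (5,6). Each pair (i,j) satisfies i < j and arr[i] > arr[j].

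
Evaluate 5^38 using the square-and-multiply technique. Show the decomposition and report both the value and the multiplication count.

Computing 5^38 by squaring (build up from 5^1; each line after the first costs one multiplication):

5^1 = 5
5^2 = (5^1)^2 = 5^2 = 25
5^4 = (5^2)^2 = 25^2 = 625
5^8 = (5^4)^2 = 625^2 = 390625
5^9 = 5 * 5^8 = 5 * 390625 = 1953125
5^18 = (5^9)^2 = 1953125^2 = 3814697265625
5^19 = 5 * 5^18 = 5 * 3814697265625 = 19073486328125
5^38 = (5^19)^2 = 19073486328125^2 = 363797880709171295166015625

Result: 363797880709171295166015625
Multiplications needed: 7 (7 lines after 5^1)

5^38 = 363797880709171295166015625. Using exponentiation by squaring, this requires 7 multiplications. The key idea: if the exponent is even, square the half-power; if odd, multiply by the base once.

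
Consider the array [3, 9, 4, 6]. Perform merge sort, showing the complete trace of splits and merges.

Merge sort trace:

Split: [3, 9, 4, 6] -> [3, 9] and [4, 6]
  Split: [3, 9] -> [3] and [9]
  Merge: [3] + [9] -> [3, 9]
  Split: [4, 6] -> [4] and [6]
  Merge: [4] + [6] -> [4, 6]
Merge: [3, 9] + [4, 6] -> [3, 4, 6, 9]

Final sorted array: [3, 4, 6, 9]

The merge sort proceeds by recursively splitting the array and merging sorted halves.
After all merges, the sorted array is [3, 4, 6, 9].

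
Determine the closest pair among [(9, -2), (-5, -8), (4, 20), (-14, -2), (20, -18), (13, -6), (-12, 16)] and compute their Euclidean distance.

Computing all pairwise distances among 7 points:

d((9, -2), (-5, -8)) = 15.2315
d((9, -2), (4, 20)) = 22.561
d((9, -2), (-14, -2)) = 23.0
d((9, -2), (20, -18)) = 19.4165
d((9, -2), (13, -6)) = 5.6569 <-- minimum
d((9, -2), (-12, 16)) = 27.6586
d((-5, -8), (4, 20)) = 29.4109
d((-5, -8), (-14, -2)) = 10.8167
d((-5, -8), (20, -18)) = 26.9258
d((-5, -8), (13, -6)) = 18.1108
d((-5, -8), (-12, 16)) = 25.0
d((4, 20), (-14, -2)) = 28.4253
d((4, 20), (20, -18)) = 41.2311
d((4, 20), (13, -6)) = 27.5136
d((4, 20), (-12, 16)) = 16.4924
d((-14, -2), (20, -18)) = 37.5766
d((-14, -2), (13, -6)) = 27.2947
d((-14, -2), (-12, 16)) = 18.1108
d((20, -18), (13, -6)) = 13.8924
d((20, -18), (-12, 16)) = 46.6905
d((13, -6), (-12, 16)) = 33.3017

Closest pair: (9, -2) and (13, -6) with distance 5.6569

The closest pair is (9, -2) and (13, -6) with Euclidean distance 5.6569. For 7 points, brute-force pairwise comparison is shown above. For large n, the divide-and-conquer algorithm (sort by x, recurse on halves, check the dividing strip) achieves O(n log n).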